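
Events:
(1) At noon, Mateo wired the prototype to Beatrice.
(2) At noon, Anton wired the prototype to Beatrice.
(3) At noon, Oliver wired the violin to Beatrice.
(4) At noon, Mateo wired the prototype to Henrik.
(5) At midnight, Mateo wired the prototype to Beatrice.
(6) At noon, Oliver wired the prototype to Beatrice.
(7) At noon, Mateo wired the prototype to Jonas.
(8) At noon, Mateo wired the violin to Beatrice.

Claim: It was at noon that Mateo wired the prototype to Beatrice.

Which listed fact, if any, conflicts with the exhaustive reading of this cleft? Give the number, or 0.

Focus of the cleft: "at noon" (the setting). Presupposed background: same agent, thing, recipient (Mateo / the prototype / Beatrice).
Exhaustivity: at noon is the only setting satisfying that background.
Fact (5) shares the background but with setting = at midnight; exhaustivity is violated.

5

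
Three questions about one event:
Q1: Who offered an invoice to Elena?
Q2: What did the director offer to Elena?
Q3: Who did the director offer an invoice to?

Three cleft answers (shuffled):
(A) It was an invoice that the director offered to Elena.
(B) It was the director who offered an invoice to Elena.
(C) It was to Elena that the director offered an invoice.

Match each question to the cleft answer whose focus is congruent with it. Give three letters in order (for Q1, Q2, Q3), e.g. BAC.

Q1 asks about the subject (agent); cleft (B) focuses "the director", which is the subject (agent) — so Q1 → B.
Q2 asks about the direct object; cleft (A) focuses "an invoice", which is the direct object — so Q2 → A.
Q3 asks about the recipient; cleft (C) focuses "to Elena", which is the recipient — so Q3 → C.
Mapping: Q1→B, Q2→A, Q3→C.

BAC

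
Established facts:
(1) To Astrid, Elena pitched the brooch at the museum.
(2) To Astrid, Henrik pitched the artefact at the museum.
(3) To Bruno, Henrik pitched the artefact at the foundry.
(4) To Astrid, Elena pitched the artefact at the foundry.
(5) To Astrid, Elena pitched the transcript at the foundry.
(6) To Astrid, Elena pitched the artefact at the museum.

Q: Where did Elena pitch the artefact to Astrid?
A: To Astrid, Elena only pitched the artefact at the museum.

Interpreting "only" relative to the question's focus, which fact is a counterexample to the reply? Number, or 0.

Answering "Where did ...?" puts focus on the setting — here, "at the museum".
"Only" then excludes alternative settings while the background — agent = Elena, thing = the artefact, recipient = Astrid — is held fixed.
Fact (4) keeps agent = Elena, thing = the artefact, recipient = Astrid but has setting = at the foundry; that refutes the reply.
(Fact (1) would refute a reading with focus on the thing — but that is not what the question asks.)

4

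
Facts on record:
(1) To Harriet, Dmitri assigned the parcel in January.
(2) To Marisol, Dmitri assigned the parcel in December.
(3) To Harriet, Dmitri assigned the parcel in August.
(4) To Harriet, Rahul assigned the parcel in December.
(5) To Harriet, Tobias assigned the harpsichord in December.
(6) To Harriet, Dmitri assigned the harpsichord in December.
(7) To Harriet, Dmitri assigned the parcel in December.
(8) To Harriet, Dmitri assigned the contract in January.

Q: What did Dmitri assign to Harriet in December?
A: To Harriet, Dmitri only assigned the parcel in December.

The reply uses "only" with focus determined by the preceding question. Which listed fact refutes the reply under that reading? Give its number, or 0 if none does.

The question "What did ...?" targets the thing, so in the reply the focus falls on "the parcel".
"Only" then excludes alternative things while the background — Dmitri as agent and Harriet as recipient and in December as setting — is held fixed.
Fact (6) shares the background with a different thing (the harpsichord) — counterexample.
(Fact (2) would refute a reading with focus on the recipient — but that is not what the question asks.)

6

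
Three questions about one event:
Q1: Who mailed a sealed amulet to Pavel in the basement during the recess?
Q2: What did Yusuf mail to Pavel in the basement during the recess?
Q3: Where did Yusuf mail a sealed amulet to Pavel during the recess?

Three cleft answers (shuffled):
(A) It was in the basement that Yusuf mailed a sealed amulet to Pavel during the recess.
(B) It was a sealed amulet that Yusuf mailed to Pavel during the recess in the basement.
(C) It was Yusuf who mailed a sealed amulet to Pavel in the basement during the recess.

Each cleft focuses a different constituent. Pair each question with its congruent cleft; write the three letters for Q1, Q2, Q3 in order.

CBA

Q1 asks about the subject (agent); cleft (C) focuses "Yusuf", which is the subject (agent) — so Q1 → C.
Q2 asks about the direct object; cleft (B) focuses "a sealed amulet", which is the direct object — so Q2 → B.
Q3 asks about the location; cleft (A) focuses "in the basement", which is the location — so Q3 → A.
Mapping: Q1→C, Q2→B, Q3→A.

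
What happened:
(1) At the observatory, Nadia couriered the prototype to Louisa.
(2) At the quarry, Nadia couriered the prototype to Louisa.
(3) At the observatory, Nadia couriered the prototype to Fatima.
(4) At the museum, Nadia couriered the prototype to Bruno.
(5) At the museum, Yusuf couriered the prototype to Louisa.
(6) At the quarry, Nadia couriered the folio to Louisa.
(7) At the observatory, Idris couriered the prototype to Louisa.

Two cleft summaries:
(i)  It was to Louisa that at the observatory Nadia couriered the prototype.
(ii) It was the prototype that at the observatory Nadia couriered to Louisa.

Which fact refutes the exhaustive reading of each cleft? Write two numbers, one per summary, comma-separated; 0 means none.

3, 0

Summary (i) focuses "Louisa" (the recipient); background agent = Nadia, thing = the prototype, setting = at the observatory. Fact (3) matches that background with recipient = Fatima — refutes (i).
Summary (ii) focuses "the prototype" (the thing); background agent = Nadia, recipient = Louisa, setting = at the observatory. No fact matches that background with a different thing, so 0.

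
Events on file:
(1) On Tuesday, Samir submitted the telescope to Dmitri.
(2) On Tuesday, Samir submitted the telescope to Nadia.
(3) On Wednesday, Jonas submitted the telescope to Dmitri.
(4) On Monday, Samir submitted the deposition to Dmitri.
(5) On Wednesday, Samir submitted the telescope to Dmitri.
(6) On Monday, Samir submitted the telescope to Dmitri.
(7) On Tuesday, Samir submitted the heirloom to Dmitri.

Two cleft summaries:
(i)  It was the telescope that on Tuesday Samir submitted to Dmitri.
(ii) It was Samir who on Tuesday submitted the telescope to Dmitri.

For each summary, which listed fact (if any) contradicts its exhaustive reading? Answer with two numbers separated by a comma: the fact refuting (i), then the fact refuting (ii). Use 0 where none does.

7, 0

Summary (i) focuses "the telescope" (the thing); background Samir as agent and Dmitri as recipient and on Tuesday as setting. Fact (7) matches that background with thing = the heirloom — refutes (i).
Summary (ii) focuses "Samir" (the agent); background the telescope as thing and Dmitri as recipient and on Tuesday as setting. No fact matches that background with a different agent, so 0.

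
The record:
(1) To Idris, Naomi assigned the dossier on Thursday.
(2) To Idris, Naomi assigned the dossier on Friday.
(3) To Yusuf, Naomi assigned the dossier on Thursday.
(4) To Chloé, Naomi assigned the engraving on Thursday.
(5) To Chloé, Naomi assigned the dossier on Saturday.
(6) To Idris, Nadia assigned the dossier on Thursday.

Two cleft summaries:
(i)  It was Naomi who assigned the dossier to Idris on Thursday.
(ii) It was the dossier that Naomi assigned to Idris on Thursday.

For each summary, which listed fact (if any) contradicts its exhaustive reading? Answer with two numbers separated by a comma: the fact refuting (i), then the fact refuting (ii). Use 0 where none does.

Summary (i) focuses "Naomi" (the agent); background thing = the dossier, recipient = Idris, setting = on Thursday. Fact (6) matches that background with agent = Nadia — refutes (i).
Summary (ii) focuses "the dossier" (the thing); background agent = Naomi, recipient = Idris, setting = on Thursday. No fact matches that background with a different thing, so 0.

6, 0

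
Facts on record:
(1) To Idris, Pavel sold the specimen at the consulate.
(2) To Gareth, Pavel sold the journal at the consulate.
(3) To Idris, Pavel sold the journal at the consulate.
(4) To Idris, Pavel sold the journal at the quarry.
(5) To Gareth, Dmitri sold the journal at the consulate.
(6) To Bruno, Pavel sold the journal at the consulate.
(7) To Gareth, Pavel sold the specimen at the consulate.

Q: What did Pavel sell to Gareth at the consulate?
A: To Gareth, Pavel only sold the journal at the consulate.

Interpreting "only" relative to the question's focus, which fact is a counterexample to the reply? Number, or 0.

7

The question "What did ...?" targets the thing, so in the reply the focus falls on "the journal".
"Only" then excludes alternative things while the background — Pavel as agent and Gareth as recipient and at the consulate as setting — is held fixed.
Fact (7) keeps Pavel as agent and Gareth as recipient and at the consulate as setting but has thing = the specimen; that refutes the reply.
(Fact (3) would refute a reading with focus on the recipient — but that is not what the question asks.)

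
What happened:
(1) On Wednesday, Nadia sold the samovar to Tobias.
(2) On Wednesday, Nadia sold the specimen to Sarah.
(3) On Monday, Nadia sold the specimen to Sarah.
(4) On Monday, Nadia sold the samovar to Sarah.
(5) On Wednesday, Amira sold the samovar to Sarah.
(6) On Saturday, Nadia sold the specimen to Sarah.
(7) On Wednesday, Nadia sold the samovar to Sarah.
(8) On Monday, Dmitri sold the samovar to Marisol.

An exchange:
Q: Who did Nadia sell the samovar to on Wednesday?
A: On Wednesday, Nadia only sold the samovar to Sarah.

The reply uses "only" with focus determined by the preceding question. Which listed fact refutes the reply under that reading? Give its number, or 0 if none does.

Answering "Who did ... to ...?" puts focus on the recipient — here, "Sarah".
So "only" ranges over recipients; the rest (same agent, thing, setting (Nadia / the samovar / on Wednesday)) is presupposed.
Fact (1) shares the background with a different recipient (Tobias) — counterexample.
(Fact (4) would refute a reading with focus on the setting — but that is not what the question asks.)

1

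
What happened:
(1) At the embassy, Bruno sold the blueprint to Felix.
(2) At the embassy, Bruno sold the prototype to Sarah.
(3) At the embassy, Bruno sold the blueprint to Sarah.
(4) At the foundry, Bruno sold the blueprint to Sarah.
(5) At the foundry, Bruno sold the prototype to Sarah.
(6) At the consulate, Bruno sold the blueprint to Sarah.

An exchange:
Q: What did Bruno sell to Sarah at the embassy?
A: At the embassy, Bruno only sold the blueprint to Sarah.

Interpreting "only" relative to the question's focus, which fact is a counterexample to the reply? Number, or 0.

The question "What did ...?" targets the thing, so in the reply the focus falls on "the blueprint".
"Only" then excludes alternative things while the background — agent = Bruno, recipient = Sarah, setting = at the embassy — is held fixed.
Fact (2) shares the background with a different thing (the prototype) — counterexample.
(Fact (4) would refute a reading with focus on the setting — but that is not what the question asks.)

2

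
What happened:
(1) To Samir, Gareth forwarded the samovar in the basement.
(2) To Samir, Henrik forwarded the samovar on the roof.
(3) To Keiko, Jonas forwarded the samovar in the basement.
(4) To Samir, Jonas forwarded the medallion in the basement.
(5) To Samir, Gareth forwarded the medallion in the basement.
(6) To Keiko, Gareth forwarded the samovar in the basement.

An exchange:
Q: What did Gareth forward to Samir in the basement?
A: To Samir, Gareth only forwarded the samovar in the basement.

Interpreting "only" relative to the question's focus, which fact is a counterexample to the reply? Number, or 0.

The question "What did ...?" targets the thing, so in the reply the focus falls on "the samovar".
"Only" then excludes alternative things while the background — agent = Gareth, recipient = Samir, setting = in the basement — is held fixed.
Fact (5) shares the background with a different thing (the medallion) — counterexample.
(Fact (6) would refute a reading with focus on the recipient — but that is not what the question asks.)

5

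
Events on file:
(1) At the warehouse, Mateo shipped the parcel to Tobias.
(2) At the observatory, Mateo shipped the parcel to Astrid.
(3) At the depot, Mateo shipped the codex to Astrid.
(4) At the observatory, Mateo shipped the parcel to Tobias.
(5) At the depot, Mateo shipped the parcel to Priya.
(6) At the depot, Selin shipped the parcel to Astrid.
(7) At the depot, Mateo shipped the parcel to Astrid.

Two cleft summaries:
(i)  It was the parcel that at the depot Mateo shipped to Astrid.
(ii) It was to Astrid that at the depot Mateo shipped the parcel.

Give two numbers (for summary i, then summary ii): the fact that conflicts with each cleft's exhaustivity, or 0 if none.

Summary (i) focuses "the parcel" (the thing); background agent = Mateo, recipient = Astrid, setting = at the depot. Fact (3) matches that background with thing = the codex — refutes (i).
Summary (ii) focuses "Astrid" (the recipient); background agent = Mateo, thing = the parcel, setting = at the depot. Fact (5) matches that background with recipient = Priya — refutes (ii).

3, 5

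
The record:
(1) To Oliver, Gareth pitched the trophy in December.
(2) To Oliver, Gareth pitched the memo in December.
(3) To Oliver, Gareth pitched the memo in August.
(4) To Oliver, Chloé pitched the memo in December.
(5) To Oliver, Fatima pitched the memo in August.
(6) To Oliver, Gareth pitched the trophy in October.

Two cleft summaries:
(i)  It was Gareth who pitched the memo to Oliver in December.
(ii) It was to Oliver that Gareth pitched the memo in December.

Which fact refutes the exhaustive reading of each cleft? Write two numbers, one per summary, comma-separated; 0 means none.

(i): focus "Gareth". Looking for thing = the memo, recipient = Oliver, setting = in December with some other agent — fact (4) has Chloé there. Refuted.
(ii): focus "Oliver". No fact shares agent = Gareth, thing = the memo, setting = in December with a different recipient. 0.

4, 0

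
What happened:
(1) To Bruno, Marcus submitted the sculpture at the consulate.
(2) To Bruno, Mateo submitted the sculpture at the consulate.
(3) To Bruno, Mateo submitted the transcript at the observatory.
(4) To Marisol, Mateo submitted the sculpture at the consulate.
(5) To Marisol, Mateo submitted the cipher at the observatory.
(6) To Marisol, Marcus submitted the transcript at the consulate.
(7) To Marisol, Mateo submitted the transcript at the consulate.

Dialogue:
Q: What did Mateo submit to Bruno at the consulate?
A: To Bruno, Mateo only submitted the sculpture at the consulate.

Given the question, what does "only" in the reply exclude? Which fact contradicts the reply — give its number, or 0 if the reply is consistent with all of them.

Answering "What did ...?" puts focus on the thing — here, "the sculpture".
So "only" ranges over things; the rest (Mateo as agent and Bruno as recipient and at the consulate as setting) is presupposed.
No listed fact shares that background with another thing. Nothing contradicts the reply.
(Fact (4) would refute a reading with focus on the recipient — but that is not what the question asks.)

0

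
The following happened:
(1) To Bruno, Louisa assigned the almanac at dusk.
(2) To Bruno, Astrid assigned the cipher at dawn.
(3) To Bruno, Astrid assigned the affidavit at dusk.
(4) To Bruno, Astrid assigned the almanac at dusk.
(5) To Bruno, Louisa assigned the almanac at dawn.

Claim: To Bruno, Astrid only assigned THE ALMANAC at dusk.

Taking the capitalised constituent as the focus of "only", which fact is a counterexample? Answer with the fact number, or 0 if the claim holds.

3

Focus (in capitals) is "the almanac" — the thing. "Only" excludes alternative things while holding fixed Astrid as agent and Bruno as recipient and at dusk as setting.
Fact (3) shares the background but differs in thing (the affidavit) — a counterexample.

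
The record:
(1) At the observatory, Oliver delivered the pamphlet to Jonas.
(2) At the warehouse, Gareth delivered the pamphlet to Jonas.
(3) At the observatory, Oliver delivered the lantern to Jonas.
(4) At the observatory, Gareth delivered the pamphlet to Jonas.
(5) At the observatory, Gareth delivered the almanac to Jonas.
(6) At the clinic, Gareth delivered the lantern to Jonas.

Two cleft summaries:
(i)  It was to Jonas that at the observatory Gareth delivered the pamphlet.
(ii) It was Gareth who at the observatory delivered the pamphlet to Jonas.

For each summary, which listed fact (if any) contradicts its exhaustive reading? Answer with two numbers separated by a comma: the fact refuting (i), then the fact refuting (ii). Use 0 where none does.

Summary (i) focuses "Jonas" (the recipient); background same agent, thing, setting (Gareth / the pamphlet / at the observatory). No fact matches that background with a different recipient, so 0.
Summary (ii) focuses "Gareth" (the agent); background same thing, recipient, setting (the pamphlet / Jonas / at the observatory). Fact (1) matches that background with agent = Oliver — refutes (ii).

0, 1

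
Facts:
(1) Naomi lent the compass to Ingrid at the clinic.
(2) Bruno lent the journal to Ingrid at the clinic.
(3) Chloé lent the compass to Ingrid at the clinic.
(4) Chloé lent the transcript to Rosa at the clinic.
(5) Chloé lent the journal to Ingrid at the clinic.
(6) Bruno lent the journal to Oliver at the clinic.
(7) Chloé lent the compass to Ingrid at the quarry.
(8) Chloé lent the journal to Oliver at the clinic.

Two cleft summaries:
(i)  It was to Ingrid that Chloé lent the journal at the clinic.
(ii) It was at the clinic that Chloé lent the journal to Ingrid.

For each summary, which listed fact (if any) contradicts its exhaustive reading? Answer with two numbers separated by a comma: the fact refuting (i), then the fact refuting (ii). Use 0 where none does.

8, 0

(i): focus "Ingrid". Looking for agent = Chloé, thing = the journal, setting = at the clinic with some other recipient — fact (8) has Oliver there. Refuted.
(ii): focus "at the clinic". No fact shares agent = Chloé, thing = the journal, recipient = Ingrid with a different setting. 0.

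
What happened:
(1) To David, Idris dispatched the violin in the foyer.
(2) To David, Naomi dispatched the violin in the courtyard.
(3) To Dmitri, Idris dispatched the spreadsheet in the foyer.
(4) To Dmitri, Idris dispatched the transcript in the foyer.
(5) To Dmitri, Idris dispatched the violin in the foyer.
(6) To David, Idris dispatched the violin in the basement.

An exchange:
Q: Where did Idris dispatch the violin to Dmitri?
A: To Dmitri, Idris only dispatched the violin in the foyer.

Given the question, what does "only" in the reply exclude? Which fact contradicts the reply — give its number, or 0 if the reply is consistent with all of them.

0

Answering "Where did ...?" puts focus on the setting — here, "in the foyer".
So "only" ranges over settings; the rest (agent = Idris, thing = the violin, recipient = Dmitri) is presupposed.
No listed fact shares that background with another setting. Nothing contradicts the reply.
(Fact (3) would refute a reading with focus on the thing — but that is not what the question asks.)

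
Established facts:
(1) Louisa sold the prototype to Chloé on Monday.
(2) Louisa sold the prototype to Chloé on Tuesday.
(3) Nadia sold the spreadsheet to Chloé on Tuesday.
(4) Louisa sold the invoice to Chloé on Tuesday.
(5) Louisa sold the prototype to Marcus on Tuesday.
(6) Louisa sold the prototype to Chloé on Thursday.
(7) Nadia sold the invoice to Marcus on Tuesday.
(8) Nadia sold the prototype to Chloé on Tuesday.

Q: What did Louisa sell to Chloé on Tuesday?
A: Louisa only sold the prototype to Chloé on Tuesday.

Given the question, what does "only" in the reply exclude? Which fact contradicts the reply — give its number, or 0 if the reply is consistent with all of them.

4

Answering "What did ...?" puts focus on the thing — here, "the prototype".
"Only" then excludes alternative things while the background — Louisa as agent and Chloé as recipient and on Tuesday as setting — is held fixed.
Fact (4) keeps Louisa as agent and Chloé as recipient and on Tuesday as setting but has thing = the invoice; that refutes the reply.
(Fact (1) would refute a reading with focus on the setting — but that is not what the question asks.)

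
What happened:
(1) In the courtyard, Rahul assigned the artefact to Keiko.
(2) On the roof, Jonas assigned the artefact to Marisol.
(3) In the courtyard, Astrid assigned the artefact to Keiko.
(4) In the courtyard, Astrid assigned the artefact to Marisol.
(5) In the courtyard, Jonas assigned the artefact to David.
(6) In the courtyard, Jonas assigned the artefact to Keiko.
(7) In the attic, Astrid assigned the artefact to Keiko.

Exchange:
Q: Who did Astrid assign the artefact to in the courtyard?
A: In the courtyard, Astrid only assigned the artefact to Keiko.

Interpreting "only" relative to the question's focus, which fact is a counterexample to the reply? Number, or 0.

4

The question "Who did ... to ...?" targets the recipient, so in the reply the focus falls on "Keiko".
"Only" then excludes alternative recipients while the background — same agent, thing, setting (Astrid / the artefact / in the courtyard) — is held fixed.
Fact (4) shares the background with a different recipient (Marisol) — counterexample.
(Fact (7) would refute a reading with focus on the setting — but that is not what the question asks.)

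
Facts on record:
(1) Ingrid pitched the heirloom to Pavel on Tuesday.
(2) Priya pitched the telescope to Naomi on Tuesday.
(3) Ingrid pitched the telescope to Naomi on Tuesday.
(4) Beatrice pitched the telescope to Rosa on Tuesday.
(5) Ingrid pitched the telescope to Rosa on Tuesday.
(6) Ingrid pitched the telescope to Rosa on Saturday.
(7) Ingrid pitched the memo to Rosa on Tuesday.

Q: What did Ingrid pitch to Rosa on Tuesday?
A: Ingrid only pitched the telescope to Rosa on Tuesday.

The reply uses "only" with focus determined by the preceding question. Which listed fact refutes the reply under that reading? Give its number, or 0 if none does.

The question "What did ...?" targets the thing, so in the reply the focus falls on "the telescope".
"Only" then excludes alternative things while the background — agent = Ingrid, recipient = Rosa, setting = on Tuesday — is held fixed.
Fact (7) shares the background with a different thing (the memo) — counterexample.
(Fact (6) would refute a reading with focus on the setting — but that is not what the question asks.)

7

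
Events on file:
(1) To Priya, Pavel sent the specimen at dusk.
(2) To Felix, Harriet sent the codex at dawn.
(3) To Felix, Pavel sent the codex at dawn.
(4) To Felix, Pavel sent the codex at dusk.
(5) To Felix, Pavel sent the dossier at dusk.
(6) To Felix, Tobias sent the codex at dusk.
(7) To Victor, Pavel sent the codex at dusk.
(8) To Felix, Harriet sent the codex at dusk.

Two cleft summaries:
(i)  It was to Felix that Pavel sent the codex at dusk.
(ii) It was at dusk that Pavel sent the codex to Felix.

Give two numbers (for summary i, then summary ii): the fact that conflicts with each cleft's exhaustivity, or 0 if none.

(i): focus "Felix". Looking for agent = Pavel, thing = the codex, setting = at dusk with some other recipient — fact (7) has Victor there. Refuted.
(ii): focus "at dusk". Looking for agent = Pavel, thing = the codex, recipient = Felix with some other setting — fact (3) has at dawn there. Refuted.

7, 3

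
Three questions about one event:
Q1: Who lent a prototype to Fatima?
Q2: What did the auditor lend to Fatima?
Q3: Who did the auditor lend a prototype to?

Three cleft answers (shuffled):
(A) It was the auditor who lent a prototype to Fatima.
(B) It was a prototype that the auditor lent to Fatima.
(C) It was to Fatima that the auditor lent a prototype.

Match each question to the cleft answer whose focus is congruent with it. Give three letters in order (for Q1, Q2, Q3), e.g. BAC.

Q1 asks about the subject (agent); cleft (A) focuses "the auditor", which is the subject (agent) — so Q1 → A.
Q2 asks about the direct object; cleft (B) focuses "a prototype", which is the direct object — so Q2 → B.
Q3 asks about the recipient; cleft (C) focuses "to Fatima", which is the recipient — so Q3 → C.
Mapping: Q1→A, Q2→B, Q3→C.

ABC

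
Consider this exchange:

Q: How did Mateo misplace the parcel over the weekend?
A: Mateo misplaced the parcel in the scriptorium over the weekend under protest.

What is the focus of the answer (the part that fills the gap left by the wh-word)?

The wh-word "how" asks about the manner.
In the answer, "Mateo", "the parcel" and "over the weekend" are given — repeated from the question.
"in the scriptorium" is also new, but it specifies the location, which is not what the question asks about — so it is not the focus.
The constituent filling the manner gap is "under protest"; that is the focus.

under protest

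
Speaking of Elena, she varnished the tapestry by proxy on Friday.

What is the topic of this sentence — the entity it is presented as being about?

Elena

The construction explicitly marks "Elena" as what the sentence is about — the topic.
The remainder of the clause is the comment (what is said about the topic).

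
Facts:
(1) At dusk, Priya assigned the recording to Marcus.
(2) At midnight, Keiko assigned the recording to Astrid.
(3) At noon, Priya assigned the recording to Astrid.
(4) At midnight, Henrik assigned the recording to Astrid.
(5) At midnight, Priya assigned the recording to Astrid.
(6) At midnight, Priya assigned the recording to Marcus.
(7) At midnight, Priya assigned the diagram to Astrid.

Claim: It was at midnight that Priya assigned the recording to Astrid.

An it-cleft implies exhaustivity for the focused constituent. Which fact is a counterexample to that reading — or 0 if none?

3

The cleft puts "at midnight" in focus and presupposes the open proposition with same agent, thing, recipient (Priya / the recording / Astrid).
Exhaustivity: at midnight is the only setting satisfying that background.
Fact (3) shares the background but with setting = at noon; exhaustivity is violated.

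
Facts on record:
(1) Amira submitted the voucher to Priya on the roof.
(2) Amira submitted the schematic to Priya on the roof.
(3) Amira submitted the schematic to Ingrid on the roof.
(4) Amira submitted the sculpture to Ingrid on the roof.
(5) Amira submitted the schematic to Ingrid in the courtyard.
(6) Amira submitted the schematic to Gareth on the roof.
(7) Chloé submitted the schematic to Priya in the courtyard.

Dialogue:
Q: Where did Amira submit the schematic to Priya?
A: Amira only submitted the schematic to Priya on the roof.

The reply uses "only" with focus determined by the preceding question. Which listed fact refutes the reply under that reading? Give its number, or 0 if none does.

The question "Where did ...?" targets the setting, so in the reply the focus falls on "on the roof".
So "only" ranges over settings; the rest (Amira as agent and the schematic as thing and Priya as recipient) is presupposed.
No listed fact shares that background with another setting. Nothing contradicts the reply.
(Fact (3) would refute a reading with focus on the recipient — but that is not what the question asks.)

0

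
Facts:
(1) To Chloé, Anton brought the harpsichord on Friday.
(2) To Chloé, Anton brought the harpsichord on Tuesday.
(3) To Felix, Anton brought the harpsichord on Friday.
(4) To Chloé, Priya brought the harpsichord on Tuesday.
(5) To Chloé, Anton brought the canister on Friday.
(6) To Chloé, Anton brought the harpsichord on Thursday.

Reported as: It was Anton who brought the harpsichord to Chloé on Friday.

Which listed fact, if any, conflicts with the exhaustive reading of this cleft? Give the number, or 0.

Focus of the cleft: "Anton" (the agent). Presupposed background: the harpsichord as thing and Chloé as recipient and on Friday as setting.
The exhaustive reading says no other agent fits that background.
No listed fact matches the background with a different agent. Exhaustivity holds.

0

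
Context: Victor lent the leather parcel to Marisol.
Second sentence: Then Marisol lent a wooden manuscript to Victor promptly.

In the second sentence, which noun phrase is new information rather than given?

a wooden manuscript

"Marisol" and "Victor" in the second sentence are given — already mentioned in the context.
"a wooden manuscript" has no antecedent in the context; it is discourse-new (the indefinite article also signals a new referent).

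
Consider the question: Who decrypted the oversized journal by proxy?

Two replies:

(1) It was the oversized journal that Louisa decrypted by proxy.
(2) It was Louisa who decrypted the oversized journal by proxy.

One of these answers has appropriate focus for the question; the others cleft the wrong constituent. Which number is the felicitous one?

The question word "who" targets the subject (agent).
Option (1) clefts "the oversized journal" — the direct object, not what was asked.
Option (2) clefts "Louisa" — that matches what the question asks about.
So the congruent reply is (2).

2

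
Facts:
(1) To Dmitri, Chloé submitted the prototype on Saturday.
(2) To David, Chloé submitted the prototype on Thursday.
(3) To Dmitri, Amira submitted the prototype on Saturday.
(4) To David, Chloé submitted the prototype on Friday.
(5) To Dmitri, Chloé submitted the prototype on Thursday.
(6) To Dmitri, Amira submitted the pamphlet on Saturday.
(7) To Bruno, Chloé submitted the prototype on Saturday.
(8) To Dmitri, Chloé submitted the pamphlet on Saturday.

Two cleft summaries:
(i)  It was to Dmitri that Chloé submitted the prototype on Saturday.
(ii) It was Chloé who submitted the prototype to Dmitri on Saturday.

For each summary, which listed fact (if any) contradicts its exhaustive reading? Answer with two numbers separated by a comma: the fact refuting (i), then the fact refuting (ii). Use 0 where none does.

7, 3

(i): focus "Dmitri". Looking for Chloé as agent and the prototype as thing and on Saturday as setting with some other recipient — fact (7) has Bruno there. Refuted.
(ii): focus "Chloé". Looking for the prototype as thing and Dmitri as recipient and on Saturday as setting with some other agent — fact (3) has Amira there. Refuted.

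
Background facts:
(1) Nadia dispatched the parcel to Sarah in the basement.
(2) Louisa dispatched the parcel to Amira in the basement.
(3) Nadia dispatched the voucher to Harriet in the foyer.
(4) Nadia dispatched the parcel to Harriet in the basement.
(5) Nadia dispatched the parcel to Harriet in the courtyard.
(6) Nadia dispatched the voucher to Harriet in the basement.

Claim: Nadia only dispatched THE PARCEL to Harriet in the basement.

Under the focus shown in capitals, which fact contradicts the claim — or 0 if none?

6

Focus (in capitals) is "the parcel" — the thing. "Only" excludes alternative things while holding fixed Nadia as agent and Harriet as recipient and in the basement as setting.
Fact (6) matches on Nadia as agent and Harriet as recipient and in the basement as setting, but has thing = the voucher instead. That refutes the claim.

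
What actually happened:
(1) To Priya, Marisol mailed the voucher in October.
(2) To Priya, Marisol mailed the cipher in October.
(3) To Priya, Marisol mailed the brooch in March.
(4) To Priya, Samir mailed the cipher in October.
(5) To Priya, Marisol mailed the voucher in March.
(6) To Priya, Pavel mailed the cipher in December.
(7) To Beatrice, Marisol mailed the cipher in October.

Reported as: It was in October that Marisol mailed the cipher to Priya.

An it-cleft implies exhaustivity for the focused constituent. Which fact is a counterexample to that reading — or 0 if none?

Focus of the cleft: "in October" (the setting). Presupposed background: same agent, thing, recipient (Marisol / the cipher / Priya).
Exhaustivity: in October is the only setting satisfying that background.
Every other fact differs from the presupposition on some backgrounded slot, so none challenges the exhaustivity.

0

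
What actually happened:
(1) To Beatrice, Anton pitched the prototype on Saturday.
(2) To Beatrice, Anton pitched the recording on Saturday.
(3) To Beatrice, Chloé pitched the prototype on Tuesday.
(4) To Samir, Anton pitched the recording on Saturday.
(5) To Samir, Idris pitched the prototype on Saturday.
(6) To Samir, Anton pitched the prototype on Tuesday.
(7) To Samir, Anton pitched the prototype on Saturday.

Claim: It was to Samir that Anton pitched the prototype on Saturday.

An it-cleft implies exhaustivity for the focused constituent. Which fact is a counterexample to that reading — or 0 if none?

The cleft puts "Samir" in focus and presupposes the open proposition with agent = Anton, thing = the prototype, setting = on Saturday.
Exhaustivity: Samir is the only recipient satisfying that background.
But fact (1) also has agent = Anton, thing = the prototype, setting = on Saturday, with recipient = Beatrice — so the exhaustive reading fails.

1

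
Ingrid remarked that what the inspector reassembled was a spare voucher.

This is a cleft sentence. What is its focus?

In a pseudo-cleft "What ... was X", the post-copular constituent X is the focus.
Here the focus is "a spare voucher". The backgrounded (presupposed) material includes "the inspector".

a spare voucher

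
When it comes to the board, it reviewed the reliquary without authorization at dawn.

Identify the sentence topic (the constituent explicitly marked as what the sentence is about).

The construction explicitly marks "the board" as what the sentence is about — the topic.
The remainder of the clause is the comment (what is said about the topic).

the board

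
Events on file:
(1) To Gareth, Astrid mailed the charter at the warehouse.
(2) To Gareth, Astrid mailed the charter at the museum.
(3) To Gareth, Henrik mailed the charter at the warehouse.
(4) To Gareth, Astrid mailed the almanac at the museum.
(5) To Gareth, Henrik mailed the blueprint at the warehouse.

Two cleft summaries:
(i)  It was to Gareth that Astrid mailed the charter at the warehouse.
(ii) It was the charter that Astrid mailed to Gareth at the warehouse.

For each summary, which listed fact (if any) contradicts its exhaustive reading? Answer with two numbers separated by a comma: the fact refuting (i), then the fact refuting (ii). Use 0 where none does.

(i): focus "Gareth". No fact shares agent = Astrid, thing = the charter, setting = at the warehouse with a different recipient. 0.
(ii): focus "the charter". No fact shares agent = Astrid, recipient = Gareth, setting = at the warehouse with a different thing. 0.

0, 0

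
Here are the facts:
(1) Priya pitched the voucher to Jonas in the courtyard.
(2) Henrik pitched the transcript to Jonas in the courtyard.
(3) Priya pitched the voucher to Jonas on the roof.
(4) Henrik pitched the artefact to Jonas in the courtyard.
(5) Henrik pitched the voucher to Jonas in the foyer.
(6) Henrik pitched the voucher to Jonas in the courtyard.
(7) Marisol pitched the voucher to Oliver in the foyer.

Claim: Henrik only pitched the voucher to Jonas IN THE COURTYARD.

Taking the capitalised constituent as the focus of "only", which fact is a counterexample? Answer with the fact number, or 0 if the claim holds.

The capitals mark "in the courtyard" as focus. So "only" rules out other settings, with the rest (same agent, thing, recipient (Henrik / the voucher / Jonas)) as background.
Fact (5) matches on same agent, thing, recipient (Henrik / the voucher / Jonas), but has setting = in the foyer instead. That refutes the claim.

5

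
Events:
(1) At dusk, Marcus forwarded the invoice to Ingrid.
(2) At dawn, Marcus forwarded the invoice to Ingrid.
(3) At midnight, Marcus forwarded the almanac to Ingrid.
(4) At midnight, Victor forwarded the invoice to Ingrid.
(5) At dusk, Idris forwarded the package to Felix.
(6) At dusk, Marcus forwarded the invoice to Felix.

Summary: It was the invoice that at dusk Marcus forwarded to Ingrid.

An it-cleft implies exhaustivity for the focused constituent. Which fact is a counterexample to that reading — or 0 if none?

0

Focus of the cleft: "the invoice" (the thing). Presupposed background: agent = Marcus, recipient = Ingrid, setting = at dusk.
The exhaustive reading says no other thing fits that background.
Every other fact differs from the presupposition on some backgrounded slot, so none challenges the exhaustivity.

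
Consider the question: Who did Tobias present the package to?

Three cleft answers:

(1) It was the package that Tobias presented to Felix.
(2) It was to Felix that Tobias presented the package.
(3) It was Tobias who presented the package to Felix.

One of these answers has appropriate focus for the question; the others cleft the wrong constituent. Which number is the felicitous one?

The question word "who" targets the recipient.
Option (1) clefts "the package" — the direct object, not what was asked.
Option (2) clefts "to Felix" — that matches what the question asks about.
Option (3) clefts "Tobias" — the subject (agent), not what was asked.
So the congruent reply is (2).

2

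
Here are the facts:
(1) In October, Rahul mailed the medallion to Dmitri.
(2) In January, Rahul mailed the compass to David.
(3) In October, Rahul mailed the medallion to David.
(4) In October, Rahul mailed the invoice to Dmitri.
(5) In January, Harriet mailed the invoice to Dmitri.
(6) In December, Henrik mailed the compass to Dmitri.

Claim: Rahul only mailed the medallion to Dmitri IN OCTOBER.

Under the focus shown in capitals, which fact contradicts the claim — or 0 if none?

0

Focus (in capitals) is "in October" — the setting. "Only" excludes alternative settings while holding fixed same agent, thing, recipient (Rahul / the medallion / Dmitri).
No fact matches same agent, thing, recipient (Rahul / the medallion / Dmitri) with a different setting — every other fact differs on at least one backgrounded slot. So no fact refutes it.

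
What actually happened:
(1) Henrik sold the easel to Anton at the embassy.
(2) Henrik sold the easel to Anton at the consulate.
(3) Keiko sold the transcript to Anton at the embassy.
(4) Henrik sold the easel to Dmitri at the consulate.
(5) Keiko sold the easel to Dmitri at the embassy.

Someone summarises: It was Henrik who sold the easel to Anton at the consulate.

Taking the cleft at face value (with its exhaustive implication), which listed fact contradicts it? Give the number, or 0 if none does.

0

The cleft puts "Henrik" in focus and presupposes the open proposition with thing = the easel, recipient = Anton, setting = at the consulate.
Exhaustivity: Henrik is the only agent satisfying that background.
Every other fact differs from the presupposition on some backgrounded slot, so none challenges the exhaustivity.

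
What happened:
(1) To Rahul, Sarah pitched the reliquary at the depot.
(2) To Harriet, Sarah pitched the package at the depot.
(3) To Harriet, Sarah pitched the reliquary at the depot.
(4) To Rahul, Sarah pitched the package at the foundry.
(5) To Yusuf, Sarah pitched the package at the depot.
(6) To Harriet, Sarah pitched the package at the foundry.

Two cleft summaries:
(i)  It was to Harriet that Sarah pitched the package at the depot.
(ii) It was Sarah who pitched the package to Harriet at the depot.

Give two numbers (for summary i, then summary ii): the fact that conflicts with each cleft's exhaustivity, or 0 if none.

Summary (i) focuses "Harriet" (the recipient); background agent = Sarah, thing = the package, setting = at the depot. Fact (5) matches that background with recipient = Yusuf — refutes (i).
Summary (ii) focuses "Sarah" (the agent); background thing = the package, recipient = Harriet, setting = at the depot. No fact matches that background with a different agent, so 0.

5, 0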